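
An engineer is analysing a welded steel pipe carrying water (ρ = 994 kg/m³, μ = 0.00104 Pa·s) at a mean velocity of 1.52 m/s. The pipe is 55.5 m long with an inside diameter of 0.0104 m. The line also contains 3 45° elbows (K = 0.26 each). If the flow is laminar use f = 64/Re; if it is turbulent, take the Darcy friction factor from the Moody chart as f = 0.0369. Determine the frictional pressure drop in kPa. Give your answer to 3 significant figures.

Reynolds number Re = ρVD/μ = 994 · 1.52 · 0.0104 / 0.00104 = 1.511e+04.
Re > 4000 → turbulent; use the Moody-chart value f = 0.0369.
Total minor-loss coefficient ΣK = 3·0.26 = 0.78.
ΔP = [f·L/D + ΣK]·(ρV²/2) = [0.0369·55.5/0.0104 + 0.78]·(994·1.52²/2) = [196.9 + 0.78]·1148 = 2.27e+05 Pa.
ΔP = 2.27e+05 Pa = 227 kPa.

ΔP ≈ 227 kPa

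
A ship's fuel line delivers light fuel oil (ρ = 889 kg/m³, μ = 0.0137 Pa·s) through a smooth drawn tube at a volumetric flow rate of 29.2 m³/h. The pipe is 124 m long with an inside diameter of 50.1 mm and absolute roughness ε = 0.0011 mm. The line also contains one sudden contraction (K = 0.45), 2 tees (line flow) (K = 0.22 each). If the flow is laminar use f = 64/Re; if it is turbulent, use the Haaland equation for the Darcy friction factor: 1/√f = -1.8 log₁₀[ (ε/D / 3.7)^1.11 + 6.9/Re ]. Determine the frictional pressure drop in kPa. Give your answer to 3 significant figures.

Q = 29.2 m³/h = 29.2/3600 = 0.008111 m³/s.
Cross-sectional area A = πD²/4 = π(0.0501)²/4 = 0.001971 m²; mean velocity V = Q/A = 0.008111/0.001971 = 4.114 m/s.
Reynolds number Re = ρVD/μ = 889 · 4.114 · 0.0501 / 0.0137 = 1.338e+04.
Re > 4000 → turbulent. Relative roughness ε/D = 1.1e-06/0.0501 = 2.2e-05. Haaland: 1/√f = -1.8 log₁₀[(2.2e-05/3.7)^1.11 + 6.9/1.338e+04] = -1.8 log₁₀[1.58e-06 + 0.000516] = 5.915, so f = 0.02858.
Total minor-loss coefficient ΣK = 1·0.45 + 2·0.22 = 0.89.
ΔP = [f·L/D + ΣK]·(ρV²/2) = [0.02858·124/0.0501 + 0.89]·(889·4.114²/2) = [70.74 + 0.89]·7525 = 5.39e+05 Pa.
ΔP = 5.39e+05 Pa = 539 kPa.

ΔP ≈ 539 kPa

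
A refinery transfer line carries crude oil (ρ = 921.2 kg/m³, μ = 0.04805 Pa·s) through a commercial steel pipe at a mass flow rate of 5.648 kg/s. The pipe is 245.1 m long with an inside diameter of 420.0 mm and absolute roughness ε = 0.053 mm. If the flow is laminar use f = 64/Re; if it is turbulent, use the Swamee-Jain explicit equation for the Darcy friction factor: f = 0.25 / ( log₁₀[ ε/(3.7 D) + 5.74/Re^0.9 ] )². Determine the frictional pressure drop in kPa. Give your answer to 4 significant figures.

ΔP ≈ 0.09455 kPa

A = πD²/4 = π(0.42)²/4 = 0.1385 m²; mean velocity V = ṁ/(ρA) = 5.648/(921.2 · 0.1385) = 0.04425 m/s.
Reynolds number Re = ρVD/μ = 921.2 · 0.04425 · 0.42 / 0.0481 = 356.3.
Re < 2300 → laminar flow, so f = 64/Re = 64/356.3 = 0.1796 (the turbulent correlation is not needed).
Darcy-Weisbach: ΔP = f(L/D)(ρV²/2) = 0.1796·(245.1/0.42)·(921.2·0.04425²/2) = 0.1796·583.6·0.902 = 94.55 Pa.
ΔP = 94.55 Pa = 0.09455 kPa.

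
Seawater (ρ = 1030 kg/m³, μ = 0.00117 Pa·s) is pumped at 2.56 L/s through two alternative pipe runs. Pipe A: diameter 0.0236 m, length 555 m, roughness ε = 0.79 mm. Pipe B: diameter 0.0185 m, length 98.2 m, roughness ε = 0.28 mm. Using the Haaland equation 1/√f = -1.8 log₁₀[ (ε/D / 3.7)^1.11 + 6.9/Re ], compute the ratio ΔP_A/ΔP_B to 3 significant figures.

Pipe A: V = Q/A = 0.00256/0.0004374 = 5.852 m/s; Re = 1.216e+05; ε/D = 0.0335; Haaland → f = 0.06023; ΔP_A = f(L/D)(ρV²/2) = 2.498e+07 Pa.
Pipe B: V = Q/A = 0.00256/0.0002688 = 9.524 m/s; Re = 1.551e+05; ε/D = 0.0151; Haaland → f = 0.04421; ΔP_B = f(L/D)(ρV²/2) = 1.096e+07 Pa.
ΔP_A/ΔP_B = 2.498e+07/1.096e+07 = 2.28.

ΔP_A/ΔP_B ≈ 2.28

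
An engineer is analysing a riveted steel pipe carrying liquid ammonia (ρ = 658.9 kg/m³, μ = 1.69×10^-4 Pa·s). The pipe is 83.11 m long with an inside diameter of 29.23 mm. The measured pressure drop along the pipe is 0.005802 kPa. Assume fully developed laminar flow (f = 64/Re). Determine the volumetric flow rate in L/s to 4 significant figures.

For laminar flow, f = 64/Re with Re = ρVD/μ, so Darcy-Weisbach reduces to ΔP = 32μLV/D². Solving for V: V = ΔP·D²/(32μL) = 5.802·(0.02923)²/(32·0.000169·83.11) = 0.01103 m/s.
Check: Re = ρVD/μ = 658.9·0.01103·0.02923/0.000169 = 1257 < 2300, so the laminar assumption holds.
Q = V·A = 0.01103·(π/4·0.02923²) = 7.401e-06 m³/s = 0.007401 L/s.

Q ≈ 0.007401 L/s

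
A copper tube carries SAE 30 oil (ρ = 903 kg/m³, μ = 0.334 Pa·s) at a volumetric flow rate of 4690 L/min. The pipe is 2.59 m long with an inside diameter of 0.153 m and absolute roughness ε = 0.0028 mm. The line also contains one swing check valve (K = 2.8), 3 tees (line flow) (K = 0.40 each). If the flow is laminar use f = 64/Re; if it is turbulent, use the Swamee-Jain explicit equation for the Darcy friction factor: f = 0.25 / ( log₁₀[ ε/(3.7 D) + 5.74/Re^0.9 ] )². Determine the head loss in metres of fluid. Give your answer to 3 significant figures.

Q = 4690 L/min = 4690/60000 = 0.07817 m³/s.
Cross-sectional area A = πD²/4 = π(0.153)²/4 = 0.01839 m²; mean velocity V = Q/A = 0.07817/0.01839 = 4.252 m/s.
Reynolds number Re = ρVD/μ = 903 · 4.252 · 0.153 / 0.334 = 1759.
Re < 2300 → laminar flow, so f = 64/Re = 64/1759 = 0.03639 (the turbulent correlation is not needed).
Total minor-loss coefficient ΣK = 1·2.8 + 3·0.4 = 4.
ΔP = [f·L/D + ΣK]·(ρV²/2) = [0.03639·2.59/0.153 + 4]·(903·4.252²/2) = [0.616 + 4]·8161 = 3.767e+04 Pa.
Head loss h_f = ΔP/(ρg) = 3.767e+04/(903·9.81) = 4.25 m.

h_f ≈ 4.25 m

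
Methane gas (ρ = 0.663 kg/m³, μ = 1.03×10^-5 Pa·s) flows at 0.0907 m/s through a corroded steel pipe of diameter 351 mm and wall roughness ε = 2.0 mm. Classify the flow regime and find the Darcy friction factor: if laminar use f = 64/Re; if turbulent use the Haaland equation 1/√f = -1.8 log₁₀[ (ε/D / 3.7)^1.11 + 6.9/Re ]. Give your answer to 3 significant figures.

Re = ρVD/μ = 0.663·0.0907·0.351/1.03e-05 = 2049.
Re < 2300 → laminar, so f = 64/Re = 0.03123 (roughness is irrelevant in laminar flow).

f ≈ 0.0312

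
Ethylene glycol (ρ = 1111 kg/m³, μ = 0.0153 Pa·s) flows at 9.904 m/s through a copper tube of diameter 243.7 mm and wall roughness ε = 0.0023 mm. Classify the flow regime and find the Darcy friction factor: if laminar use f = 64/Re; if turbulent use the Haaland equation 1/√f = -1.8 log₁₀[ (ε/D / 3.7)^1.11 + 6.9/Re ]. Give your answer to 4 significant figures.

Re = ρVD/μ = 1111·9.904·0.2437/0.0153 = 1.753e+05.
Re > 4000 → turbulent. ε/D = 2.3e-06/0.2437 = 9.44e-06; Haaland: 1/√f = -1.8 log₁₀[6.19e-07 + 3.94e-05] = 7.917, so f = 0.01596.

f ≈ 0.01596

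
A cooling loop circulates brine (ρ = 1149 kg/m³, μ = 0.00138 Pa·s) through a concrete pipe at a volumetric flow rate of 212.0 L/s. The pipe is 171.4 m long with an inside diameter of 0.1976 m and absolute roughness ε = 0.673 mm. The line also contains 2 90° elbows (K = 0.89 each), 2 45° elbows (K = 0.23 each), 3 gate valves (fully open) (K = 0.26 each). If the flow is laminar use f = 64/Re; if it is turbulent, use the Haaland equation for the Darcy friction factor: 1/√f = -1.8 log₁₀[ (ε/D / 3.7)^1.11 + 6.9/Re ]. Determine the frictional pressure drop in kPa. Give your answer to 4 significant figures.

Q = 212.0 L/s = 212.0/1000 = 0.212 m³/s.
Cross-sectional area A = πD²/4 = π(0.1976)²/4 = 0.03067 m²; mean velocity V = Q/A = 0.212/0.03067 = 6.913 m/s.
Reynolds number Re = ρVD/μ = 1149 · 6.913 · 0.1976 / 0.00138 = 1.137e+06.
Re > 4000 → turbulent. Relative roughness ε/D = 0.000673/0.1976 = 0.00341. Haaland: 1/√f = -1.8 log₁₀[(0.00341/3.7)^1.11 + 6.9/1.137e+06] = -1.8 log₁₀[0.000427 + 6.07e-06] = 6.055, so f = 0.02728.
Total minor-loss coefficient ΣK = 2·0.89 + 2·0.23 + 3·0.26 = 3.02.
ΔP = [f·L/D + ΣK]·(ρV²/2) = [0.02728·171.4/0.1976 + 3.02]·(1149·6.913²/2) = [23.66 + 3.02]·2.746e+04 = 7.325e+05 Pa.
ΔP = 7.325e+05 Pa = 732.5 kPa.

ΔP ≈ 732.5 kPa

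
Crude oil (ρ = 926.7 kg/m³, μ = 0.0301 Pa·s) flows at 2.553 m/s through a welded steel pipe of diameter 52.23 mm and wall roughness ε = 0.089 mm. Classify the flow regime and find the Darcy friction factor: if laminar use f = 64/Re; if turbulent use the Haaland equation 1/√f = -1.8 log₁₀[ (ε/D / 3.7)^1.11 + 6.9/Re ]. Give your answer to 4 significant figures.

Re = ρVD/μ = 926.7·2.553·0.05223/0.0301 = 4105.
Re > 4000 → turbulent. ε/D = 8.9e-05/0.05223 = 0.0017; Haaland: 1/√f = -1.8 log₁₀[0.000198 + 0.00168] = 4.907, so f = 0.04153.

f ≈ 0.04153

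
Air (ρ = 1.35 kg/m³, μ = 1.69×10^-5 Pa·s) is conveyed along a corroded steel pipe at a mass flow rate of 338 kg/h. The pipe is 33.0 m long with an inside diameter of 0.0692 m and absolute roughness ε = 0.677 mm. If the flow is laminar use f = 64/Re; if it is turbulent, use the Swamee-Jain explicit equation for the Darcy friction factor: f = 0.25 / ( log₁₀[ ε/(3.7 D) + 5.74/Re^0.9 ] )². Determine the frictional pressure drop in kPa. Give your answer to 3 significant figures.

ṁ = 338 kg/h = 338/3600 = 0.09389 kg/s.
A = πD²/4 = π(0.0692)²/4 = 0.003761 m²; mean velocity V = ṁ/(ρA) = 0.09389/(1.35 · 0.003761) = 18.49 m/s.
Reynolds number Re = ρVD/μ = 1.35 · 18.49 · 0.0692 / 1.69e-05 = 1.022e+05.
Re > 4000 → turbulent. Relative roughness ε/D = 0.000677/0.0692 = 0.00978. Swamee-Jain: f = 0.25/(log₁₀[0.00978/3.7 + 5.74/1.022e+05^0.9])² = 0.25/(log₁₀[0.00264 + 0.000178])² = 0.25/(-2.549)² = 0.03846.
Darcy-Weisbach: ΔP = f(L/D)(ρV²/2) = 0.03846·(33/0.0692)·(1.35·18.49²/2) = 0.03846·476.9·230.8 = 4234 Pa.
ΔP = 4234 Pa = 4.23 kPa.

ΔP ≈ 4.23 kPa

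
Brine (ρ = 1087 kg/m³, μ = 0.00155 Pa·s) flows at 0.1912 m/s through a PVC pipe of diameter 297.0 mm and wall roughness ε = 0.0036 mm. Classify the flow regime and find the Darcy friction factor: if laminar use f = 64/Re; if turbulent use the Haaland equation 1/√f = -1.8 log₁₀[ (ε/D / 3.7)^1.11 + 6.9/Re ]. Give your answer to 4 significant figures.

f ≈ 0.02184

Re = ρVD/μ = 1087·0.1912·0.297/0.00155 = 3.982e+04.
Re > 4000 → turbulent. ε/D = 3.6e-06/0.297 = 1.21e-05; Haaland: 1/√f = -1.8 log₁₀[8.17e-07 + 0.000173] = 6.767, so f = 0.02184.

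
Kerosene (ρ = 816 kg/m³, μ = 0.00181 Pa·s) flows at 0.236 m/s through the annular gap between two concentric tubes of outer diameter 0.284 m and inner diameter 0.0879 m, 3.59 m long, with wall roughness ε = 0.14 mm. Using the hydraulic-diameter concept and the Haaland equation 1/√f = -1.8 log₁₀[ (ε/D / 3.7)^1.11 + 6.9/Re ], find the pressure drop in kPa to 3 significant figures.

ΔP ≈ 0.0112 kPa

Hydraulic diameter D_h = 4A/P = D_o - D_i = 0.284 - 0.0879 = 0.1961 m.
Re = ρVD_h/μ = 816·0.236·0.1961/0.00181 = 2.086e+04.
ε/D_h = 0.00014/0.1961 = 0.000714; Haaland gives 1/√f = -1.8 log₁₀[7.53e-05+0.000331] = 6.105, so f = 0.02683.
ΔP = f(L/D_h)(ρV²/2) = 0.02683·3.59/0.1961·22.72 = 11.16 Pa.
ΔP = 0.0112 kPa.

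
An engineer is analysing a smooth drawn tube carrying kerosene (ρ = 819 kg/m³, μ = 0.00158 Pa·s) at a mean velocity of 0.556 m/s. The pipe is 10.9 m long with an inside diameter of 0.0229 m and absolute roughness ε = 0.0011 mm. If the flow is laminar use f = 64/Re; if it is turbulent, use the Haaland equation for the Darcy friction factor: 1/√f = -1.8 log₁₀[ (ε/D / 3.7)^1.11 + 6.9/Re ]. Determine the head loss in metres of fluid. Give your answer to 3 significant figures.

h_f ≈ 0.261 m

Reynolds number Re = ρVD/μ = 819 · 0.556 · 0.0229 / 0.00158 = 6600.
Re > 4000 → turbulent. Relative roughness ε/D = 1.1e-06/0.0229 = 4.8e-05. Haaland: 1/√f = -1.8 log₁₀[(4.8e-05/3.7)^1.11 + 6.9/6600] = -1.8 log₁₀[3.77e-06 + 0.00105] = 5.362, so f = 0.03478.
Darcy-Weisbach: ΔP = f(L/D)(ρV²/2) = 0.03478·(10.9/0.0229)·(819·0.556²/2) = 0.03478·476·126.6 = 2095 Pa.
Head loss h_f = ΔP/(ρg) = 2095/(819·9.81) = 0.261 m.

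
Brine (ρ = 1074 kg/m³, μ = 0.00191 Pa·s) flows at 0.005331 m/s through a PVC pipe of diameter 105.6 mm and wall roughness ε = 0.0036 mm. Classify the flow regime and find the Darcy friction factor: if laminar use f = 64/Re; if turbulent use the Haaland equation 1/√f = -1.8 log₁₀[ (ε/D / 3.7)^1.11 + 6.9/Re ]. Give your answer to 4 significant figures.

Re = ρVD/μ = 1074·0.005331·0.1056/0.00191 = 316.6.
Re < 2300 → laminar, so f = 64/Re = 0.2022 (roughness is irrelevant in laminar flow).

f ≈ 0.2022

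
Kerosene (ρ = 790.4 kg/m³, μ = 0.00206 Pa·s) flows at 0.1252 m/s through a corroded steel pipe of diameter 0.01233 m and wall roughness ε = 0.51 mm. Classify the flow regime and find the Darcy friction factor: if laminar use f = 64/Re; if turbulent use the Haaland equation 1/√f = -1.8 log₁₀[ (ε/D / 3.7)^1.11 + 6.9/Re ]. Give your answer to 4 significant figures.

f ≈ 0.1081

Re = ρVD/μ = 790.4·0.1252·0.01233/0.00206 = 592.3.
Re < 2300 → laminar, so f = 64/Re = 0.1081 (roughness is irrelevant in laminar flow).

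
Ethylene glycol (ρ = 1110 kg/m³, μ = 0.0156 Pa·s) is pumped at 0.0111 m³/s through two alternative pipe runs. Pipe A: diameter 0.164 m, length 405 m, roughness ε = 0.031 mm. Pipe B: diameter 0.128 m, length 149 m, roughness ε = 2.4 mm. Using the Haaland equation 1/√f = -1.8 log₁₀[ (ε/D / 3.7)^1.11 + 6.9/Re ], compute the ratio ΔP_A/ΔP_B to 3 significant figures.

Pipe A: V = Q/A = 0.0111/0.02112 = 0.5255 m/s; Re = 6132; ε/D = 0.000189; Haaland → f = 0.03566; ΔP_A = f(L/D)(ρV²/2) = 1.349e+04 Pa.
Pipe B: V = Q/A = 0.0111/0.01287 = 0.8626 m/s; Re = 7856; ε/D = 0.0187; Haaland → f = 0.05225; ΔP_B = f(L/D)(ρV²/2) = 2.512e+04 Pa.
ΔP_A/ΔP_B = 1.349e+04/2.512e+04 = 0.537.

ΔP_A/ΔP_B ≈ 0.537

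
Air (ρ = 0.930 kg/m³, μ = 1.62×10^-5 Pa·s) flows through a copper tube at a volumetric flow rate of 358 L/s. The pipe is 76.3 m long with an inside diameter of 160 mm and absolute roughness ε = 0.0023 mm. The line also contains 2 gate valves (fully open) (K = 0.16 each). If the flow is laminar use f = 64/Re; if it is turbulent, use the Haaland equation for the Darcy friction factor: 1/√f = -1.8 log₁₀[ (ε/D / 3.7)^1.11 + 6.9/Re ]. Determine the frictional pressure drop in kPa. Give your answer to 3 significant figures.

ΔP ≈ 1.19 kPa

Q = 358 L/s = 358/1000 = 0.358 m³/s.
Cross-sectional area A = πD²/4 = π(0.16)²/4 = 0.02011 m²; mean velocity V = Q/A = 0.358/0.02011 = 17.81 m/s.
Reynolds number Re = ρVD/μ = 0.93 · 17.81 · 0.16 / 1.62e-05 = 1.635e+05.
Re > 4000 → turbulent. Relative roughness ε/D = 2.3e-06/0.16 = 1.44e-05. Haaland: 1/√f = -1.8 log₁₀[(1.44e-05/3.7)^1.11 + 6.9/1.635e+05] = -1.8 log₁₀[9.87e-07 + 4.22e-05] = 7.857, so f = 0.0162.
Total minor-loss coefficient ΣK = 2·0.16 = 0.32.
ΔP = [f·L/D + ΣK]·(ρV²/2) = [0.0162·76.3/0.16 + 0.32]·(0.93·17.81²/2) = [7.726 + 0.32]·147.4 = 1186 Pa.
ΔP = 1186 Pa = 1.19 kPa.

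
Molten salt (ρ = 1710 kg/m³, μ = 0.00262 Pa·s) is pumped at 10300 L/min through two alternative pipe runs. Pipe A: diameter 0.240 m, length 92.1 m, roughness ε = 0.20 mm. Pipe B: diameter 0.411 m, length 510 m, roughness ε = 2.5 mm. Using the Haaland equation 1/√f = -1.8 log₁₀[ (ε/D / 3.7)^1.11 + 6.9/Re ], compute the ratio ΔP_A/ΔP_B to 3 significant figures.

ΔP_A/ΔP_B ≈ 1.58

Pipe A: V = Q/A = 0.1717/0.04524 = 3.795 m/s; Re = 5.944e+05; ε/D = 0.000833; Haaland → f = 0.01933; ΔP_A = f(L/D)(ρV²/2) = 9.134e+04 Pa.
Pipe B: V = Q/A = 0.1717/0.1327 = 1.294 m/s; Re = 3.471e+05; ε/D = 0.00608; Haaland → f = 0.03254; ΔP_B = f(L/D)(ρV²/2) = 5.78e+04 Pa.
ΔP_A/ΔP_B = 9.134e+04/5.78e+04 = 1.58.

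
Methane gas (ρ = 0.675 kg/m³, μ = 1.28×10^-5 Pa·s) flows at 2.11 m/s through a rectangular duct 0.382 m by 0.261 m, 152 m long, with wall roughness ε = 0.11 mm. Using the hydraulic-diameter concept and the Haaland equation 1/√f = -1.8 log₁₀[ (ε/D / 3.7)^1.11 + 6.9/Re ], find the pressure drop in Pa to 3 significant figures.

ΔP ≈ 17.3 Pa

Hydraulic diameter D_h = 4A/P = 4·(0.382·0.261)/(2·(0.382+0.261)) = 0.3988/1.286 = 0.3101 m.
Re = ρVD_h/μ = 0.675·2.11·0.3101/1.28e-05 = 3.451e+04.
ε/D_h = 0.00011/0.3101 = 0.000355; Haaland gives 1/√f = -1.8 log₁₀[3.46e-05+0.0002] = 6.533, so f = 0.02343.
ΔP = f(L/D_h)(ρV²/2) = 0.02343·152/0.3101·1.503 = 17.25 Pa.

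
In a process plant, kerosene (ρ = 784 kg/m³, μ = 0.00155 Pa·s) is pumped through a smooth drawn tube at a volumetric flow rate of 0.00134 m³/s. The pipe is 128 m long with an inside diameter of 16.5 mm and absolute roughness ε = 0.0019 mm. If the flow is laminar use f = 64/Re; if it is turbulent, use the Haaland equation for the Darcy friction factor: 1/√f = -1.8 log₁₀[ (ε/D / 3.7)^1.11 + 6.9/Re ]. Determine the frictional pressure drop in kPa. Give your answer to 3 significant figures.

ΔP ≈ 2490 kPa

Cross-sectional area A = πD²/4 = π(0.0165)²/4 = 0.0002138 m²; mean velocity V = Q/A = 0.00134/0.0002138 = 6.267 m/s.
Reynolds number Re = ρVD/μ = 784 · 6.267 · 0.0165 / 0.00155 = 5.23e+04.
Re > 4000 → turbulent. Relative roughness ε/D = 1.9e-06/0.0165 = 0.000115. Haaland: 1/√f = -1.8 log₁₀[(0.000115/3.7)^1.11 + 6.9/5.23e+04] = -1.8 log₁₀[9.94e-06 + 0.000132] = 6.927, so f = 0.02084.
Darcy-Weisbach: ΔP = f(L/D)(ρV²/2) = 0.02084·(128/0.0165)·(784·6.267²/2) = 0.02084·7758·1.54e+04 = 2.489e+06 Pa.
ΔP = 2.489e+06 Pa = 2490 kPa.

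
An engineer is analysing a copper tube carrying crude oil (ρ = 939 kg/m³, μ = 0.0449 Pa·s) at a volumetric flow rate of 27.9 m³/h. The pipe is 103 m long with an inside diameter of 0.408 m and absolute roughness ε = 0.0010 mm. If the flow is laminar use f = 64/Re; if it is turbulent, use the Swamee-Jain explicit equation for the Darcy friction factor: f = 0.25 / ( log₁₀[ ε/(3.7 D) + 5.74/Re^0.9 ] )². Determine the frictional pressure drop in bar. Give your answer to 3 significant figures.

ΔP ≈ 5.27×10^-4 bar

Q = 27.9 m³/h = 27.9/3600 = 0.00775 m³/s.
Cross-sectional area A = πD²/4 = π(0.408)²/4 = 0.1307 m²; mean velocity V = Q/A = 0.00775/0.1307 = 0.05928 m/s.
Reynolds number Re = ρVD/μ = 939 · 0.05928 · 0.408 / 0.0449 = 505.8.
Re < 2300 → laminar flow, so f = 64/Re = 64/505.8 = 0.1265 (the turbulent correlation is not needed).
Darcy-Weisbach: ΔP = f(L/D)(ρV²/2) = 0.1265·(103/0.408)·(939·0.05928²/2) = 0.1265·252.5·1.65 = 52.7 Pa.
ΔP = 52.7 Pa = 5.27×10^-4 bar.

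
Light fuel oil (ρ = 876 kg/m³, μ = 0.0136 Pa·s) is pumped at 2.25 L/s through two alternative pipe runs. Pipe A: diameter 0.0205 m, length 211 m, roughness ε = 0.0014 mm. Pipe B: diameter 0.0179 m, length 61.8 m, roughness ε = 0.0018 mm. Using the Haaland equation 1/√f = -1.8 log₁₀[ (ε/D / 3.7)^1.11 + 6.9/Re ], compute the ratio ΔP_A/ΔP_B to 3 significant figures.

ΔP_A/ΔP_B ≈ 1.80

Pipe A: V = Q/A = 0.00225/0.0003301 = 6.817 m/s; Re = 9001; ε/D = 6.83e-05; Haaland → f = 0.03186; ΔP_A = f(L/D)(ρV²/2) = 6.675e+06 Pa.
Pipe B: V = Q/A = 0.00225/0.0002516 = 8.941 m/s; Re = 1.031e+04; ε/D = 0.000101; Haaland → f = 0.03074; ΔP_B = f(L/D)(ρV²/2) = 3.716e+06 Pa.
ΔP_A/ΔP_B = 6.675e+06/3.716e+06 = 1.80.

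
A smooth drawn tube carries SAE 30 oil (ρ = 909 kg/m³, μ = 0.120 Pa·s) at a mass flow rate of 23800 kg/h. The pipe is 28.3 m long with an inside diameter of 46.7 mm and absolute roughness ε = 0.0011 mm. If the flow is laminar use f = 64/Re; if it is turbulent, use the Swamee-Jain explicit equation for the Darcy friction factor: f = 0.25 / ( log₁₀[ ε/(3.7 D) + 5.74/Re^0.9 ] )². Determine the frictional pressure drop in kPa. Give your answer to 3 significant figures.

ṁ = 23800 kg/h = 23800/3600 = 6.611 kg/s.
A = πD²/4 = π(0.0467)²/4 = 0.001713 m²; mean velocity V = ṁ/(ρA) = 6.611/(909 · 0.001713) = 4.246 m/s.
Reynolds number Re = ρVD/μ = 909 · 4.246 · 0.0467 / 0.12 = 1502.
Re < 2300 → laminar flow, so f = 64/Re = 64/1502 = 0.04261 (the turbulent correlation is not needed).
Darcy-Weisbach: ΔP = f(L/D)(ρV²/2) = 0.04261·(28.3/0.0467)·(909·4.246²/2) = 0.04261·606·8194 = 2.116e+05 Pa.
ΔP = 2.116e+05 Pa = 212 kPa.

ΔP ≈ 212 kPa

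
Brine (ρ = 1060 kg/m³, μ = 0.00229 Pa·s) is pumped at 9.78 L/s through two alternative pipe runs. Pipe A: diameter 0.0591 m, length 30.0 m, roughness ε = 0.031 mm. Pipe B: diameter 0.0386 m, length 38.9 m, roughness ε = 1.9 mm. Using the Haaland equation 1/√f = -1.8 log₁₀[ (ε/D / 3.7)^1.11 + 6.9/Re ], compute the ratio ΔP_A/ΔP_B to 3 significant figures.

Pipe A: V = Q/A = 0.00978/0.002743 = 3.565 m/s; Re = 9.753e+04; ε/D = 0.000525; Haaland → f = 0.02023; ΔP_A = f(L/D)(ρV²/2) = 6.918e+04 Pa.
Pipe B: V = Q/A = 0.00978/0.00117 = 8.357 m/s; Re = 1.493e+05; ε/D = 0.0492; Haaland → f = 0.07134; ΔP_B = f(L/D)(ρV²/2) = 2.661e+06 Pa.
ΔP_A/ΔP_B = 6.918e+04/2.661e+06 = 0.0260.

ΔP_A/ΔP_B ≈ 0.0260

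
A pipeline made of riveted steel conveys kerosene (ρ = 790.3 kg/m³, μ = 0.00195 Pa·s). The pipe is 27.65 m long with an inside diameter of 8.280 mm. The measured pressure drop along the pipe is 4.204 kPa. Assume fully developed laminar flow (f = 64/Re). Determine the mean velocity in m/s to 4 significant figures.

V ≈ 0.1670 m/s

For laminar flow, f = 64/Re with Re = ρVD/μ, so Darcy-Weisbach reduces to ΔP = 32μLV/D². Solving for V: V = ΔP·D²/(32μL) = 4204·(0.00828)²/(32·0.00195·27.65) = 0.167 m/s.
Check: Re = ρVD/μ = 790.3·0.167·0.00828/0.00195 = 560.6 < 2300, so the laminar assumption holds.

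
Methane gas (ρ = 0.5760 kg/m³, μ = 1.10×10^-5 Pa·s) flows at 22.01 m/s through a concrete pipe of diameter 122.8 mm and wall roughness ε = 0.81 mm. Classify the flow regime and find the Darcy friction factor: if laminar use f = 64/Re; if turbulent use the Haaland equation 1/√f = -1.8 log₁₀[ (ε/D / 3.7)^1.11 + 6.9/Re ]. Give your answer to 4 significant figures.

f ≈ 0.03366

Re = ρVD/μ = 0.576·22.01·0.1228/1.1e-05 = 1.415e+05.
Re > 4000 → turbulent. ε/D = 0.00081/0.1228 = 0.0066; Haaland: 1/√f = -1.8 log₁₀[0.000889 + 4.88e-05] = 5.451, so f = 0.03366.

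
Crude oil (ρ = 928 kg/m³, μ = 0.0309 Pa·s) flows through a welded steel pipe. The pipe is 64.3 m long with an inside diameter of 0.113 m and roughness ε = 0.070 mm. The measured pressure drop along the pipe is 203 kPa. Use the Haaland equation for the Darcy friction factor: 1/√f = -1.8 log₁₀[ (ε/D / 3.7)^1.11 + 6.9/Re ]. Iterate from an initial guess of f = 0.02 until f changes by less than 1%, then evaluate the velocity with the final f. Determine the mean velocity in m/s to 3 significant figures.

V ≈ 5.28 m/s

Rearranging Darcy-Weisbach: V = √(2·ΔP·D/(f·L·ρ)). With ε/D = 7e-05/0.113 = 0.000619, iterate starting from f = 0.02:
  f = 0.02 → V = √(2·2.03e+05·0.113/(0.02·64.3·928)) = 6.2 m/s; Re = ρVD/μ = 2.104e+04; f → 0.0266
  f = 0.0266 → V = 5.376 m/s; Re = 1.825e+04; f → 0.02744
  f = 0.02744 → V = 5.294 m/s; Re = 1.797e+04; f → 0.02753
Converged (Δf/f < 1%). With the final f = 0.02753: V = √(2·2.03e+05·0.113/(0.02753·64.3·928)) = 5.285 m/s.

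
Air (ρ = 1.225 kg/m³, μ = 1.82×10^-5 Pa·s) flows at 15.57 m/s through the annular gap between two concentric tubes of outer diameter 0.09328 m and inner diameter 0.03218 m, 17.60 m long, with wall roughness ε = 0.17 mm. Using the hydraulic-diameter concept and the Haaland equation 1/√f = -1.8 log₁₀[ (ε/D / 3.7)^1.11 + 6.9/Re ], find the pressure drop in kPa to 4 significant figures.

Hydraulic diameter D_h = 4A/P = D_o - D_i = 0.09328 - 0.03218 = 0.0611 m.
Re = ρVD_h/μ = 1.225·15.57·0.0611/1.82e-05 = 6.403e+04.
ε/D_h = 0.00017/0.0611 = 0.00278; Haaland gives 1/√f = -1.8 log₁₀[0.000341+0.000108] = 6.027, so f = 0.02753.
ΔP = f(L/D_h)(ρV²/2) = 0.02753·17.6/0.0611·148.5 = 1178 Pa.
ΔP = 1.178 kPa.

ΔP ≈ 1.178 kPa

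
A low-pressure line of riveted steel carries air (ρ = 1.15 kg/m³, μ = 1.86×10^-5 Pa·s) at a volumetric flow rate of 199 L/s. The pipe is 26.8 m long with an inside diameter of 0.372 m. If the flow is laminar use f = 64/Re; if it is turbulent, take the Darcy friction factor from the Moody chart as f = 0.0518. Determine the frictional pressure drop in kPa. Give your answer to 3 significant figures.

Q = 199 L/s = 199/1000 = 0.199 m³/s.
Cross-sectional area A = πD²/4 = π(0.372)²/4 = 0.1087 m²; mean velocity V = Q/A = 0.199/0.1087 = 1.831 m/s.
Reynolds number Re = ρVD/μ = 1.15 · 1.831 · 0.372 / 1.86e-05 = 4.211e+04.
Re > 4000 → turbulent; use the Moody-chart value f = 0.0518.
Darcy-Weisbach: ΔP = f(L/D)(ρV²/2) = 0.0518·(26.8/0.372)·(1.15·1.831²/2) = 0.0518·72.04·1.928 = 7.194 Pa.
ΔP = 7.194 Pa = 0.00719 kPa.

ΔP ≈ 0.00719 kPa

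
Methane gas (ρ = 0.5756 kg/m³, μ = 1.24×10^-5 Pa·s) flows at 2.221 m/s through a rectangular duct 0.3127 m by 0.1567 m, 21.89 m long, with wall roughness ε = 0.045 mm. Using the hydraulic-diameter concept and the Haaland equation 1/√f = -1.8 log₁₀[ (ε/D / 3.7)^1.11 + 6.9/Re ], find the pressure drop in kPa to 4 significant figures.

ΔP ≈ 0.003820 kPa

Hydraulic diameter D_h = 4A/P = 4·(0.3127·0.1567)/(2·(0.3127+0.1567)) = 0.196/0.9388 = 0.2088 m.
Re = ρVD_h/μ = 0.5756·2.221·0.2088/1.24e-05 = 2.152e+04.
ε/D_h = 4.5e-05/0.2088 = 0.000216; Haaland gives 1/√f = -1.8 log₁₀[1.99e-05+0.000321] = 6.242, so f = 0.02566.
ΔP = f(L/D_h)(ρV²/2) = 0.02566·21.89/0.2088·1.42 = 3.82 Pa.
ΔP = 0.003820 kPa.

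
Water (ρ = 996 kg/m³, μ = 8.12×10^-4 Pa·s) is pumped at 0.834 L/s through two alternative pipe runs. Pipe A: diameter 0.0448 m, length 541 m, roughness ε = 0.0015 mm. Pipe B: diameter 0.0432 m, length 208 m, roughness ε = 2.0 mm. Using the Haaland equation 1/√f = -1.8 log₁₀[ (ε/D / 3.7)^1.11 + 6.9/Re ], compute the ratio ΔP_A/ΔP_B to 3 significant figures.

Pipe A: V = Q/A = 0.000834/0.001576 = 0.5291 m/s; Re = 2.907e+04; ε/D = 3.35e-05; Haaland → f = 0.02355; ΔP_A = f(L/D)(ρV²/2) = 3.965e+04 Pa.
Pipe B: V = Q/A = 0.000834/0.001466 = 0.569 m/s; Re = 3.015e+04; ε/D = 0.0463; Haaland → f = 0.07004; ΔP_B = f(L/D)(ρV²/2) = 5.437e+04 Pa.
ΔP_A/ΔP_B = 3.965e+04/5.437e+04 = 0.729.

ΔP_A/ΔP_B ≈ 0.729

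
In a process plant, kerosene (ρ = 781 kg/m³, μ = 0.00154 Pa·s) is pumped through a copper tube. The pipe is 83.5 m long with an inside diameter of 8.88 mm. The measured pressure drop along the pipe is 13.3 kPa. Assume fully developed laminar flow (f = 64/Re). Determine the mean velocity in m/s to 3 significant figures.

V ≈ 0.255 m/s

For laminar flow, f = 64/Re with Re = ρVD/μ, so Darcy-Weisbach reduces to ΔP = 32μLV/D². Solving for V: V = ΔP·D²/(32μL) = 1.33e+04·(0.00888)²/(32·0.00154·83.5) = 0.2549 m/s.
Check: Re = ρVD/μ = 781·0.2549·0.00888/0.00154 = 1148 < 2300, so the laminar assumption holds.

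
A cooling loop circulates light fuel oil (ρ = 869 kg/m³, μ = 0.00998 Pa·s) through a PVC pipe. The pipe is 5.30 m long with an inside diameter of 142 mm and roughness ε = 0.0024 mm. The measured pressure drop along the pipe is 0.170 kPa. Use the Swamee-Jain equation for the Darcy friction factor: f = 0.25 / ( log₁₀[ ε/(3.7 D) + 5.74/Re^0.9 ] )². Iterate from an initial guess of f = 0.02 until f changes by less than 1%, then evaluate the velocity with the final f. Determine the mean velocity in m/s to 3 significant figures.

Rearranging Darcy-Weisbach: V = √(2·ΔP·D/(f·L·ρ)). With ε/D = 2.4e-06/0.142 = 1.69e-05, iterate starting from f = 0.02:
  f = 0.02 → V = √(2·170·0.142/(0.02·5.3·869)) = 0.724 m/s; Re = ρVD/μ = 8952; f → 0.03197
  f = 0.03197 → V = 0.5726 m/s; Re = 7081; f → 0.03416
  f = 0.03416 → V = 0.5539 m/s; Re = 6849; f → 0.03449
Converged (Δf/f < 1%). With the final f = 0.03449: V = √(2·170·0.142/(0.03449·5.3·869)) = 0.5513 m/s.

V ≈ 0.551 m/s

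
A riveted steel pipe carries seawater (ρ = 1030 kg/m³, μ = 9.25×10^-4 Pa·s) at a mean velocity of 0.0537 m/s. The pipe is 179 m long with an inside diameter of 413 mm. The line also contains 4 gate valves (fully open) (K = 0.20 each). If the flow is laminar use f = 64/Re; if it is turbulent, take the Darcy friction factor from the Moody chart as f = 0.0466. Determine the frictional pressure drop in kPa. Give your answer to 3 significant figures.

ΔP ≈ 0.0312 kPa

Reynolds number Re = ρVD/μ = 1030 · 0.0537 · 0.413 / 0.000925 = 2.47e+04.
Re > 4000 → turbulent; use the Moody-chart value f = 0.0466.
Total minor-loss coefficient ΣK = 4·0.2 = 0.8.
ΔP = [f·L/D + ΣK]·(ρV²/2) = [0.0466·179/0.413 + 0.8]·(1030·0.0537²/2) = [20.2 + 0.8]·1.485 = 31.18 Pa.
ΔP = 31.18 Pa = 0.0312 kPa.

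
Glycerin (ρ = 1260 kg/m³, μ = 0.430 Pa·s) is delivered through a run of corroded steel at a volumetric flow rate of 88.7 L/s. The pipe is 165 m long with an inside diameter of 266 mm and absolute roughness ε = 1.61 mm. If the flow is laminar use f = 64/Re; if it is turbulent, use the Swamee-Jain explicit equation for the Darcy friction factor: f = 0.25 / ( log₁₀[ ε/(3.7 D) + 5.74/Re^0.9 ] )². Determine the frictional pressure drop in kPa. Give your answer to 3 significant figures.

Q = 88.7 L/s = 88.7/1000 = 0.0887 m³/s.
Cross-sectional area A = πD²/4 = π(0.266)²/4 = 0.05557 m²; mean velocity V = Q/A = 0.0887/0.05557 = 1.596 m/s.
Reynolds number Re = ρVD/μ = 1260 · 1.596 · 0.266 / 0.43 = 1244.
Re < 2300 → laminar flow, so f = 64/Re = 64/1244 = 0.05144 (the turbulent correlation is not needed).
Darcy-Weisbach: ΔP = f(L/D)(ρV²/2) = 0.05144·(165/0.266)·(1260·1.596²/2) = 0.05144·620.3·1605 = 5.122e+04 Pa.
ΔP = 5.122e+04 Pa = 51.2 kPa.

ΔP ≈ 51.2 kPa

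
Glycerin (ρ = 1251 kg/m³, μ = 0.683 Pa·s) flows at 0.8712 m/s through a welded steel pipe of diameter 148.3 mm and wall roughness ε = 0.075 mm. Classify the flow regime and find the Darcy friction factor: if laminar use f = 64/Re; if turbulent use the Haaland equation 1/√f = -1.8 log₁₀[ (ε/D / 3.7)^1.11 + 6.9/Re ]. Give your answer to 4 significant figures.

Re = ρVD/μ = 1251·0.8712·0.1483/0.683 = 236.6.
Re < 2300 → laminar, so f = 64/Re = 0.2704 (roughness is irrelevant in laminar flow).

f ≈ 0.2704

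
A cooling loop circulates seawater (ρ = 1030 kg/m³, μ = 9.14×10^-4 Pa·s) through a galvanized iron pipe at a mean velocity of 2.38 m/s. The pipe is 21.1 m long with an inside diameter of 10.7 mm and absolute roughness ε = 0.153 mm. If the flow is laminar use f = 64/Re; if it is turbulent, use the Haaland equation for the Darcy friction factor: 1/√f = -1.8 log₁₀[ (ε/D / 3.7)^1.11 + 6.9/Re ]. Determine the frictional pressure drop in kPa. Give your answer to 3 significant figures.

Reynolds number Re = ρVD/μ = 1030 · 2.38 · 0.0107 / 0.000914 = 2.87e+04.
Re > 4000 → turbulent. Relative roughness ε/D = 0.000153/0.0107 = 0.0143. Haaland: 1/√f = -1.8 log₁₀[(0.0143/3.7)^1.11 + 6.9/2.87e+04] = -1.8 log₁₀[0.0021 + 0.00024] = 4.736, so f = 0.04458.
Darcy-Weisbach: ΔP = f(L/D)(ρV²/2) = 0.04458·(21.1/0.0107)·(1030·2.38²/2) = 0.04458·1972·2917 = 2.565e+05 Pa.
ΔP = 2.565e+05 Pa = 256 kPa.

ΔP ≈ 256 kPa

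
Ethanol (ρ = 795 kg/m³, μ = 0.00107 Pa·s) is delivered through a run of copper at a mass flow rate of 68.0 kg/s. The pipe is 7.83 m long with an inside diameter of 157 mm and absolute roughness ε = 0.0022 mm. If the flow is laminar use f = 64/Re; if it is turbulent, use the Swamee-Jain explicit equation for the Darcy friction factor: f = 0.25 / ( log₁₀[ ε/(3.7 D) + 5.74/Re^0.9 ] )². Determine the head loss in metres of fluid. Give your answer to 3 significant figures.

h_f ≈ 0.657 m

A = πD²/4 = π(0.157)²/4 = 0.01936 m²; mean velocity V = ṁ/(ρA) = 68/(795 · 0.01936) = 4.418 m/s.
Reynolds number Re = ρVD/μ = 795 · 4.418 · 0.157 / 0.00107 = 5.154e+05.
Re > 4000 → turbulent. Relative roughness ε/D = 2.2e-06/0.157 = 1.4e-05. Swamee-Jain: f = 0.25/(log₁₀[1.4e-05/3.7 + 5.74/5.154e+05^0.9])² = 0.25/(log₁₀[3.79e-06 + 4.15e-05])² = 0.25/(-4.344)² = 0.01325.
Darcy-Weisbach: ΔP = f(L/D)(ρV²/2) = 0.01325·(7.83/0.157)·(795·4.418²/2) = 0.01325·49.87·7760 = 5127 Pa.
Head loss h_f = ΔP/(ρg) = 5127/(795·9.81) = 0.657 m.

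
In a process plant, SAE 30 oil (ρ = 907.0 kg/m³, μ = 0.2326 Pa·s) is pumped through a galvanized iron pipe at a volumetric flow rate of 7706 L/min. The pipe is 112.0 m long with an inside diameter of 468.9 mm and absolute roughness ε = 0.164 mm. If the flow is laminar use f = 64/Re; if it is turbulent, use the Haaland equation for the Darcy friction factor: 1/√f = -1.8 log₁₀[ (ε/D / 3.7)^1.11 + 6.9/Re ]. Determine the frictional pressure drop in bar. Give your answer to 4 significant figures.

Q = 7706 L/min = 7706/60000 = 0.1284 m³/s.
Cross-sectional area A = πD²/4 = π(0.4689)²/4 = 0.1727 m²; mean velocity V = Q/A = 0.1284/0.1727 = 0.7438 m/s.
Reynolds number Re = ρVD/μ = 907 · 0.7438 · 0.4689 / 0.233 = 1360.
Re < 2300 → laminar flow, so f = 64/Re = 64/1360 = 0.04706 (the turbulent correlation is not needed).
Darcy-Weisbach: ΔP = f(L/D)(ρV²/2) = 0.04706·(112/0.4689)·(907·0.7438²/2) = 0.04706·238.9·250.9 = 2820 Pa.
ΔP = 2820 Pa = 0.02820 bar.

ΔP ≈ 0.02820 bar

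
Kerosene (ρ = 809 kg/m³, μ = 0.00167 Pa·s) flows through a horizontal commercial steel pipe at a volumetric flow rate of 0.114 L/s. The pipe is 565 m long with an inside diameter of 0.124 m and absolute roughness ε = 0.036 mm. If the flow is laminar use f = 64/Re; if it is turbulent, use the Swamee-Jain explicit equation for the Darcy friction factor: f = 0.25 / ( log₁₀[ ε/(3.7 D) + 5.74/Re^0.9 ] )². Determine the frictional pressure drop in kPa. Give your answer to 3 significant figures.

Q = 0.114 L/s = 0.114/1000 = 0.000114 m³/s.
Cross-sectional area A = πD²/4 = π(0.124)²/4 = 0.01208 m²; mean velocity V = Q/A = 0.000114/0.01208 = 0.00944 m/s.
Reynolds number Re = ρVD/μ = 809 · 0.00944 · 0.124 / 0.00167 = 567.1.
Re < 2300 → laminar flow, so f = 64/Re = 64/567.1 = 0.1129 (the turbulent correlation is not needed).
Darcy-Weisbach: ΔP = f(L/D)(ρV²/2) = 0.1129·(565/0.124)·(809·0.00944²/2) = 0.1129·4556·0.03605 = 18.54 Pa.
ΔP = 18.54 Pa = 0.0185 kPa.

ΔP ≈ 0.0185 kPa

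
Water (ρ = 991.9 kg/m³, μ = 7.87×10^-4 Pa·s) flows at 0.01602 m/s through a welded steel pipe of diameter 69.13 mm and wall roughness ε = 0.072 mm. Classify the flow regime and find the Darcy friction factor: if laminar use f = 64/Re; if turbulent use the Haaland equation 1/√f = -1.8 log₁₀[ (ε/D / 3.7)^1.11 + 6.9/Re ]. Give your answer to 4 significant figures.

f ≈ 0.04585

Re = ρVD/μ = 991.9·0.01602·0.06913/0.000787 = 1396.
Re < 2300 → laminar, so f = 64/Re = 0.04585 (roughness is irrelevant in laminar flow).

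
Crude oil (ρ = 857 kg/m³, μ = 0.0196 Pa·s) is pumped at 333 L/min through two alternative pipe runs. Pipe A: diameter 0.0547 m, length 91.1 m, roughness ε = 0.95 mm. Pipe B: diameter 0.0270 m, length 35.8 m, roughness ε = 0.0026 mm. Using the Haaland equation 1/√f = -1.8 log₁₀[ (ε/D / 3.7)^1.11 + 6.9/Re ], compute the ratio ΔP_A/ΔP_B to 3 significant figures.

Pipe A: V = Q/A = 0.00555/0.00235 = 2.362 m/s; Re = 5649; ε/D = 0.0174; Haaland → f = 0.05281; ΔP_A = f(L/D)(ρV²/2) = 2.102e+05 Pa.
Pipe B: V = Q/A = 0.00555/0.0005726 = 9.693 m/s; Re = 1.144e+04; ε/D = 9.63e-05; Haaland → f = 0.02988; ΔP_B = f(L/D)(ρV²/2) = 1.595e+06 Pa.
ΔP_A/ΔP_B = 2.102e+05/1.595e+06 = 0.132.

ΔP_A/ΔP_B ≈ 0.132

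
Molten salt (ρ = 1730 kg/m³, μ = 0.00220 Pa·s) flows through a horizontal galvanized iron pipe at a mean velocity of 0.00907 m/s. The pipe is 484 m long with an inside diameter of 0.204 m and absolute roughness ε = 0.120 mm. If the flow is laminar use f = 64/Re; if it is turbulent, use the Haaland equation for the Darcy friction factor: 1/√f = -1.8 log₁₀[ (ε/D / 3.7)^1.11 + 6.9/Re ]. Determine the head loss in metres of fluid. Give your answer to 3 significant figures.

Reynolds number Re = ρVD/μ = 1730 · 0.00907 · 0.204 / 0.0022 = 1455.
Re < 2300 → laminar flow, so f = 64/Re = 64/1455 = 0.04399 (the turbulent correlation is not needed).
Darcy-Weisbach: ΔP = f(L/D)(ρV²/2) = 0.04399·(484/0.204)·(1730·0.00907²/2) = 0.04399·2373·0.07116 = 7.426 Pa.
Head loss h_f = ΔP/(ρg) = 7.426/(1730·9.81) = 4.38×10^-4 m.

h_f ≈ 4.38×10^-4 m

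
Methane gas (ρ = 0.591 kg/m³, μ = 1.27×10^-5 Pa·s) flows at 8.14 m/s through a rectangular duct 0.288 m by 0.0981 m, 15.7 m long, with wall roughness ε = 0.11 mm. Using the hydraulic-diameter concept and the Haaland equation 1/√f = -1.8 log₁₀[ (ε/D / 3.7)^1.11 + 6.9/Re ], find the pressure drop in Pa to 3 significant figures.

Hydraulic diameter D_h = 4A/P = 4·(0.288·0.0981)/(2·(0.288+0.0981)) = 0.113/0.7722 = 0.1463 m.
Re = ρVD_h/μ = 0.591·8.14·0.1463/1.27e-05 = 5.544e+04.
ε/D_h = 0.00011/0.1463 = 0.000752; Haaland gives 1/√f = -1.8 log₁₀[7.97e-05+0.000124] = 6.642, so f = 0.02267.
ΔP = f(L/D_h)(ρV²/2) = 0.02267·15.7/0.1463·19.58 = 47.61 Pa.

ΔP ≈ 47.6 Pa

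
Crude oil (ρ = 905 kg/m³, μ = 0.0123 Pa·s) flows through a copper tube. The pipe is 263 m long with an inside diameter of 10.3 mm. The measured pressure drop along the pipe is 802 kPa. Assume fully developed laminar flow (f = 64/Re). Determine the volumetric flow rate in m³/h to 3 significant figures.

For laminar flow, f = 64/Re with Re = ρVD/μ, so Darcy-Weisbach reduces to ΔP = 32μLV/D². Solving for V: V = ΔP·D²/(32μL) = 8.02e+05·(0.0103)²/(32·0.0123·263) = 0.8219 m/s.
Check: Re = ρVD/μ = 905·0.8219·0.0103/0.0123 = 622.9 < 2300, so the laminar assumption holds.
Q = V·A = 0.8219·(π/4·0.0103²) = 6.849e-05 m³/s = 0.247 m³/h.

Q ≈ 0.247 m³/h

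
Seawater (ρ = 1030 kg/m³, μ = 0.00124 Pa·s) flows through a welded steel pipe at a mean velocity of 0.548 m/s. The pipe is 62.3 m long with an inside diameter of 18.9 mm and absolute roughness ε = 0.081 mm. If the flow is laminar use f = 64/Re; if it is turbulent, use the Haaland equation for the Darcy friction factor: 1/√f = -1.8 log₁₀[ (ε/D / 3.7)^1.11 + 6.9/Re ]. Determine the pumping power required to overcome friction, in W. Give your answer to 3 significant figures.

P ≈ 2.94 W

Reynolds number Re = ρVD/μ = 1030 · 0.548 · 0.0189 / 0.00124 = 8603.
Re > 4000 → turbulent. Relative roughness ε/D = 8.1e-05/0.0189 = 0.00429. Haaland: 1/√f = -1.8 log₁₀[(0.00429/3.7)^1.11 + 6.9/8603] = -1.8 log₁₀[0.000551 + 0.000802] = 5.164, so f = 0.0375.
Darcy-Weisbach: ΔP = f(L/D)(ρV²/2) = 0.0375·(62.3/0.0189)·(1030·0.548²/2) = 0.0375·3296·154.7 = 1.912e+04 Pa.
Q = V·A = 0.548·0.0002806 = 0.0001537 m³/s.
Pumping power P = QΔP = 0.0001537·1.912e+04 = 2.939 W = 2.94 W.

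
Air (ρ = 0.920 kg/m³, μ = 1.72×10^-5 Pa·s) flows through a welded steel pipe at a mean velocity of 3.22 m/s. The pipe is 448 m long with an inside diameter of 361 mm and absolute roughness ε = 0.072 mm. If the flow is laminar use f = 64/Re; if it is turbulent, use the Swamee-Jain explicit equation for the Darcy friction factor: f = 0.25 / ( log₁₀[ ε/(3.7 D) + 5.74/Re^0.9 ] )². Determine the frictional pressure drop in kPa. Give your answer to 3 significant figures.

Reynolds number Re = ρVD/μ = 0.92 · 3.22 · 0.361 / 1.72e-05 = 6.218e+04.
Re > 4000 → turbulent. Relative roughness ε/D = 7.2e-05/0.361 = 0.000199. Swamee-Jain: f = 0.25/(log₁₀[0.000199/3.7 + 5.74/6.218e+04^0.9])² = 0.25/(log₁₀[5.39e-05 + 0.000278])² = 0.25/(-3.478)² = 0.02066.
Darcy-Weisbach: ΔP = f(L/D)(ρV²/2) = 0.02066·(448/0.361)·(0.92·3.22²/2) = 0.02066·1241·4.769 = 122.3 Pa.
ΔP = 122.3 Pa = 0.122 kPa.

ΔP ≈ 0.122 kPa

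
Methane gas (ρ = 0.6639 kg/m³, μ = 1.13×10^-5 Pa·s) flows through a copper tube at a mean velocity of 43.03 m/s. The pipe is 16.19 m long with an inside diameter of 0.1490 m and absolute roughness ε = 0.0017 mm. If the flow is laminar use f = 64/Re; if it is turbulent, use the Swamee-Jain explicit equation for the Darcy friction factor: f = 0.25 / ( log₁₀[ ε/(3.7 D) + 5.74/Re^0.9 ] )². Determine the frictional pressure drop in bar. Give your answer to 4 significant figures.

Reynolds number Re = ρVD/μ = 0.6639 · 43.03 · 0.149 / 1.13e-05 = 3.767e+05.
Re > 4000 → turbulent. Relative roughness ε/D = 1.7e-06/0.149 = 1.14e-05. Swamee-Jain: f = 0.25/(log₁₀[1.14e-05/3.7 + 5.74/3.767e+05^0.9])² = 0.25/(log₁₀[3.08e-06 + 5.5e-05])² = 0.25/(-4.236)² = 0.01393.
Darcy-Weisbach: ΔP = f(L/D)(ρV²/2) = 0.01393·(16.19/0.149)·(0.6639·43.03²/2) = 0.01393·108.7·614.6 = 930.6 Pa.
ΔP = 930.6 Pa = 0.009306 bar.

ΔP ≈ 0.009306 bar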